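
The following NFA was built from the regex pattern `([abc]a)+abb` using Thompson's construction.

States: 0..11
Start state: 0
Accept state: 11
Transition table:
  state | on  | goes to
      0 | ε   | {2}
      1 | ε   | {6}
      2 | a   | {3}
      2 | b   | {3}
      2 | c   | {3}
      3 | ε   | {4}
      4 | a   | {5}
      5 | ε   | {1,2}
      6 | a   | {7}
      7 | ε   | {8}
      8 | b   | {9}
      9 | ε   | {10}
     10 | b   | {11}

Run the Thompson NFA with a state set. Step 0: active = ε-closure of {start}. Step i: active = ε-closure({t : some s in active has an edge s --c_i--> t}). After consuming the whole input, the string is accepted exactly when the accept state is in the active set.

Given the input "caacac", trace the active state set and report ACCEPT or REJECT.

Answer: REJECT

Derivation:
start: ε-closure({0}) = {0,2}
'c' @ 1: {3,4}
'a' @ 2: {1,2,5,6}
'a' @ 3: {3,4,7,8}
'c' @ 4: {}  — state set empty
rest 'ac' ignored (set empty)
after full input: {}  (accept=11 not in)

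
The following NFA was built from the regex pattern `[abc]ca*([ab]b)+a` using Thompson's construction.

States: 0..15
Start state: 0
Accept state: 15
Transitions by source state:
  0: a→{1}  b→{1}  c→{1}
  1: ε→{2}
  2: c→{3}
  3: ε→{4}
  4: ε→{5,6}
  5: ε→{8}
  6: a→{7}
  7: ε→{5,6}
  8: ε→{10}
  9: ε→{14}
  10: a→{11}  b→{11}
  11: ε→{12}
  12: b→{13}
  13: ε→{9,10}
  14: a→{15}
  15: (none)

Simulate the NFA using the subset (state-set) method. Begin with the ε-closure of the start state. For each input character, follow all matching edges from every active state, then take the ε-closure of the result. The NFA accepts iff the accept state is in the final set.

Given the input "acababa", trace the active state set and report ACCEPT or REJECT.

Answer: ACCEPT

Trace:
S₀ = ε-closure({0}) = {0}
'a' @ 1: {1,2}
'c' @ 2: {3,4,5,6,8,10}
'a' @ 3: {5,6,7,8,10,11,12}
'b' @ 4: {9,10,11,12,13,14}
'a' @ 5: {11,12,15}  [accepting]
'b' @ 6: {9,10,13,14}
'a' @ 7: {11,12,15}  [accepting]
end set {11,12,15} — state 15 in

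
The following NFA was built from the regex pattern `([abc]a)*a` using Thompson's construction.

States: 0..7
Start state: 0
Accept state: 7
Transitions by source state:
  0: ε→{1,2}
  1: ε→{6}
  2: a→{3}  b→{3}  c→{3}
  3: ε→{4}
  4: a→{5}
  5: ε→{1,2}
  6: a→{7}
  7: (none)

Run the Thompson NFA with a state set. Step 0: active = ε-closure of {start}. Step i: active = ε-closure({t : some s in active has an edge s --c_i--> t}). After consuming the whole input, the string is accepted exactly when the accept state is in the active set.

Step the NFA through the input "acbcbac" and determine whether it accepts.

S₀ = ε-closure({0}) = {0,1,2,6}
'a' @ 1: {3,4,7}  ✓accept
'c' @ 2: {}  — state set empty
rest 'bcbac' ignored (set empty)
end set {} — state 7 not in

Answer: REJECT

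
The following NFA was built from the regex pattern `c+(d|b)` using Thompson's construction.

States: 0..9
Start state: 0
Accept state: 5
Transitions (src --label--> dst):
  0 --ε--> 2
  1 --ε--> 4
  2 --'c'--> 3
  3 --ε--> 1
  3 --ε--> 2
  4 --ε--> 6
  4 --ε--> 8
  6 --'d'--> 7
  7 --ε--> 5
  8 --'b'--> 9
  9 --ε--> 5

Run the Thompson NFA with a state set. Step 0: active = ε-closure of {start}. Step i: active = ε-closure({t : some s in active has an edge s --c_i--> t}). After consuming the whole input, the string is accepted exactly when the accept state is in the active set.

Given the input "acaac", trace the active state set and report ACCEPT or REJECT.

Answer: REJECT

Steps:
S₀ = ε-closure({0}) = {0,2}
'a' @ 1: {}  — dead — no transitions
rest 'caac' ignored (set empty)
final: {}; accept 5 not in set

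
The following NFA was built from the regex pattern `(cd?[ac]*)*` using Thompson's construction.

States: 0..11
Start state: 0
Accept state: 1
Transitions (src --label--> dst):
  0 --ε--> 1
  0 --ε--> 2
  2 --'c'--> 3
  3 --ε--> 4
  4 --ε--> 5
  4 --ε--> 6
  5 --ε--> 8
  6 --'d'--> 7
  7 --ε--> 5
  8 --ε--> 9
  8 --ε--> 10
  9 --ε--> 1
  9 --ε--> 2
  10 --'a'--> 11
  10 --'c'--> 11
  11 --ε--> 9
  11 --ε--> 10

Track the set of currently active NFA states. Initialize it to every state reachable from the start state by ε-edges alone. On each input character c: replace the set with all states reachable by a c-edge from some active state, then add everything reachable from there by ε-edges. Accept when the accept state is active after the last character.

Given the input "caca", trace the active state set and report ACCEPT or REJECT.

start: ε-closure({0}) = {0,1,2}
'c' @ 1: {1,2,3,4,5,6,8,9,10}  ✓accept
'a' @ 2: {1,2,9,10,11}  ✓accept
'c' @ 3: {1,2,3,4,5,6,8,9,10,11}  ✓accept
'a' @ 4: {1,2,9,10,11}  ✓accept
after full input: {1,2,9,10,11}  (accept=1 in)

Answer: ACCEPT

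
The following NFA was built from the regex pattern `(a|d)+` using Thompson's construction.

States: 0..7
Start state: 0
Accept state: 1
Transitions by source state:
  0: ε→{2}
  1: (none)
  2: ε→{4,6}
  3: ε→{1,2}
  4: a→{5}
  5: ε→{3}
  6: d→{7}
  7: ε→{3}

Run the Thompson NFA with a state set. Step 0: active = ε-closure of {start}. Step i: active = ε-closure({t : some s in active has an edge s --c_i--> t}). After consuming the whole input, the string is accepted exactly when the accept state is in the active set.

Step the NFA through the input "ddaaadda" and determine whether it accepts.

initial (ε-close {0}): {0,2,4,6}
'd' @ 1: {1,2,3,4,6,7}  [accepting]
'd' @ 2: {1,2,3,4,6,7}  [accepting]
'a' @ 3: {1,2,3,4,5,6}  [accepting]
'a' @ 4: {1,2,3,4,5,6}  [accepting]
'a' @ 5: {1,2,3,4,5,6}  [accepting]
'd' @ 6: {1,2,3,4,6,7}  [accepting]
'd' @ 7: {1,2,3,4,6,7}  [accepting]
'a' @ 8: {1,2,3,4,5,6}  [accepting]
end set {1,2,3,4,5,6} — state 1 in

Answer: ACCEPT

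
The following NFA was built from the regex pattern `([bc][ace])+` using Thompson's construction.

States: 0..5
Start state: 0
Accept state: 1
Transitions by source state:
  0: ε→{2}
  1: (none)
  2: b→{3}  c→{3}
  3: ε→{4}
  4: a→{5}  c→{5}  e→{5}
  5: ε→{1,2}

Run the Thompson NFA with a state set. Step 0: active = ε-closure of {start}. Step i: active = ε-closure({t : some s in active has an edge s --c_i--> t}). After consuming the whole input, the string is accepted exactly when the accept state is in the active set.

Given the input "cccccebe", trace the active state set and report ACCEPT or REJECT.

Answer: ACCEPT

Steps:
initial (ε-close {0}): {0,2}
'c' @ 1: {3,4}
'c' @ 2: {1,2,5}  (accept∈set)
'c' @ 3: {3,4}
'c' @ 4: {1,2,5}  (accept∈set)
'c' @ 5: {3,4}
'e' @ 6: {1,2,5}  (accept∈set)
'b' @ 7: {3,4}
'e' @ 8: {1,2,5}  (accept∈set)
final: {1,2,5}; accept 1 in set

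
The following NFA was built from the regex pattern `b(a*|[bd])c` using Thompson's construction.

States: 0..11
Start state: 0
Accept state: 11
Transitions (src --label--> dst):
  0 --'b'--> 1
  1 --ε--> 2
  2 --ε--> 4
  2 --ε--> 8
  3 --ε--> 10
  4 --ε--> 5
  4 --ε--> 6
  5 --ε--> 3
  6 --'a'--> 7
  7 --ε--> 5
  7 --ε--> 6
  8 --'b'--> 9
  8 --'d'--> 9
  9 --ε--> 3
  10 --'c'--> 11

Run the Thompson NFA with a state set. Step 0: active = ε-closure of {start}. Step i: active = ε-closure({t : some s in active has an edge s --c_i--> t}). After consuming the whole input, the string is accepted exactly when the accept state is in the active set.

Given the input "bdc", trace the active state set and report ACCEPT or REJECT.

Answer: ACCEPT

Derivation:
S₀ = ε-closure({0}) = {0}
'b' @ 1: {1,2,3,4,5,6,8,10}
'd' @ 2: {3,9,10}
'c' @ 3: {11}  ✓accept
final: {11}; accept 11 in set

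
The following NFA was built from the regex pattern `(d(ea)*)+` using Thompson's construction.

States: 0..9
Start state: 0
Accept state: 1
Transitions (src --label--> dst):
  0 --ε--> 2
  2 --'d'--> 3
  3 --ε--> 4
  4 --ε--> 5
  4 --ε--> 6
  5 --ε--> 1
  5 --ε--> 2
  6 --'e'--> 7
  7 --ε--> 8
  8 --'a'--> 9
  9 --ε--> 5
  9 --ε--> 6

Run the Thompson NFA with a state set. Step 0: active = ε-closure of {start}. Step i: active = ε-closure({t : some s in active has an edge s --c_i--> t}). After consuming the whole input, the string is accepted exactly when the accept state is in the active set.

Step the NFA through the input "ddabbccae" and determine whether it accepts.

S₀ = ε-closure({0}) = {0,2}
'd' @ 1: {1,2,3,4,5,6}  ✓accept
'd' @ 2: {1,2,3,4,5,6}  ✓accept
'a' @ 3: {}  — no active states
rest 'bbccae' ignored (set empty)
final: {}; accept 1 not in set

Answer: REJECT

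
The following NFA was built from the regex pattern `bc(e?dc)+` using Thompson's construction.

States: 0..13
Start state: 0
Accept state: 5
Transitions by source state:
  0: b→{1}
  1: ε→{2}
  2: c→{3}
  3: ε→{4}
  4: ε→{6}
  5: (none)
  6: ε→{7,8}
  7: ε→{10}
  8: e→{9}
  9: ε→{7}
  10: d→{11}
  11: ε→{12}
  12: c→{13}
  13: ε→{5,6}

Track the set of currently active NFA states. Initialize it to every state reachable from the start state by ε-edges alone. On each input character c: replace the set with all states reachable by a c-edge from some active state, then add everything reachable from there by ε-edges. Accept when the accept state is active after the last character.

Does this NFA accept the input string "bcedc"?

S₀ = ε-closure({0}) = {0}
'b' @ 1: {1,2}
'c' @ 2: {3,4,6,7,8,10}
'e' @ 3: {7,9,10}
'd' @ 4: {11,12}
'c' @ 5: {5,6,7,8,10,13}  (accept∈set)
final: {5,6,7,8,10,13}; accept 5 in set

Answer: ACCEPT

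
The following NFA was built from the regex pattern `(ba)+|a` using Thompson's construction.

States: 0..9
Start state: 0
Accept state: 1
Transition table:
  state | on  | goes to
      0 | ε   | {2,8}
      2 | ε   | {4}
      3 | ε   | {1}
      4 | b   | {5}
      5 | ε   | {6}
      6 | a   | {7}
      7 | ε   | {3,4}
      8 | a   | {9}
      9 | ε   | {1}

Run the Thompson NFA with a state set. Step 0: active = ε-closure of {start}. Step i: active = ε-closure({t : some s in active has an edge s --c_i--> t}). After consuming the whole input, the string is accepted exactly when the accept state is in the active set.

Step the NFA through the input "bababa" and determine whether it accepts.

Answer: ACCEPT

Steps:
S₀ = ε-closure({0}) = {0,2,4,8}
'b' @ 1: {5,6}
'a' @ 2: {1,3,4,7}  ✓accept
'b' @ 3: {5,6}
'a' @ 4: {1,3,4,7}  ✓accept
'b' @ 5: {5,6}
'a' @ 6: {1,3,4,7}  ✓accept
end set {1,3,4,7} — state 1 in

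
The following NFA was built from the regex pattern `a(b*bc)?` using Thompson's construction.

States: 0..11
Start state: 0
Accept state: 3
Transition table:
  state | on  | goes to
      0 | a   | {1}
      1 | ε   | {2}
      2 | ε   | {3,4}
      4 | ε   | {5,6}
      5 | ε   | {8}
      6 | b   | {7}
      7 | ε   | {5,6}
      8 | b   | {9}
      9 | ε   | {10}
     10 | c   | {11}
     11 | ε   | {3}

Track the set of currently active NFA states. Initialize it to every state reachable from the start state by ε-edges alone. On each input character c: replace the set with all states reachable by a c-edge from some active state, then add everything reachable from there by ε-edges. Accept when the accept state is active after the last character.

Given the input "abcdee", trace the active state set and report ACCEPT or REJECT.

S₀ = ε-closure({0}) = {0}
'a' @ 1: {1,2,3,4,5,6,8}  [accepting]
'b' @ 2: {5,6,7,8,9,10}
'c' @ 3: {3,11}  [accepting]
'd' @ 4: {}  — no active states
rest 'ee' ignored (set empty)
final: {}; accept 3 not in set

Answer: REJECT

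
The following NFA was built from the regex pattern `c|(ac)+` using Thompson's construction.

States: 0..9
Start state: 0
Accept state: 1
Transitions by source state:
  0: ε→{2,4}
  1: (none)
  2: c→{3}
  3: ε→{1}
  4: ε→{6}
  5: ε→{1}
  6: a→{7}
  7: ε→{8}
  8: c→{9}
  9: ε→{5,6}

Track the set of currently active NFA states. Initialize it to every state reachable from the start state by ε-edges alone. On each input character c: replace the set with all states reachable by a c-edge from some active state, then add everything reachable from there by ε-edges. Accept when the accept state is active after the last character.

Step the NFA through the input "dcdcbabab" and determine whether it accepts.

Answer: REJECT

Steps:
start: ε-closure({0}) = {0,2,4,6}
'd' @ 1: {}  — dead — no transitions
rest 'cdcbabab' ignored (set empty)
after full input: {}  (accept=1 not in)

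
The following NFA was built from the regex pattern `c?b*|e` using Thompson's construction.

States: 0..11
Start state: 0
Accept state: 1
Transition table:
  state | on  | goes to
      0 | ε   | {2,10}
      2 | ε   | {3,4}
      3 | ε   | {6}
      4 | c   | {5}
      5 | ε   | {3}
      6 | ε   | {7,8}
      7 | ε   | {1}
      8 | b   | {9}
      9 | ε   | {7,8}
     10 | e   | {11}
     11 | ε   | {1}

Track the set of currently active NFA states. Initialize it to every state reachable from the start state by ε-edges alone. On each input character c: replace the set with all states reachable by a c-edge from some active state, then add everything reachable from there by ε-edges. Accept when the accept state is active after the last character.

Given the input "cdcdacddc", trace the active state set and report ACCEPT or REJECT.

Answer: REJECT

Steps:
initial (ε-close {0}): {0,1,2,3,4,6,7,8,10}
'c' @ 1: {1,3,5,6,7,8}  (accept∈set)
'd' @ 2: {}  — no active states
rest 'cdacddc' ignored (set empty)
final: {}; accept 1 not in set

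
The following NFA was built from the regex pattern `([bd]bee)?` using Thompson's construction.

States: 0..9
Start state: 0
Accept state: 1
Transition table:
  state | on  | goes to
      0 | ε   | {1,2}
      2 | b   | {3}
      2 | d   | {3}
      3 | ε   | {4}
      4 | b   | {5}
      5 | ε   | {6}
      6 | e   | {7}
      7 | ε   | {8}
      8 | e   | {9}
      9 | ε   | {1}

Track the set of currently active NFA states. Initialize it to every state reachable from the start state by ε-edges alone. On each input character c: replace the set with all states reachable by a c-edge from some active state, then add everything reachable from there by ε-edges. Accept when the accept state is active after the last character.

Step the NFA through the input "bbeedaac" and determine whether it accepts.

Answer: REJECT

Derivation:
start: ε-closure({0}) = {0,1,2}
'b' @ 1: {3,4}
'b' @ 2: {5,6}
'e' @ 3: {7,8}
'e' @ 4: {1,9}  (accept∈set)
'd' @ 5: {}  — dead — no transitions
rest 'aac' ignored (set empty)
end set {} — state 1 not in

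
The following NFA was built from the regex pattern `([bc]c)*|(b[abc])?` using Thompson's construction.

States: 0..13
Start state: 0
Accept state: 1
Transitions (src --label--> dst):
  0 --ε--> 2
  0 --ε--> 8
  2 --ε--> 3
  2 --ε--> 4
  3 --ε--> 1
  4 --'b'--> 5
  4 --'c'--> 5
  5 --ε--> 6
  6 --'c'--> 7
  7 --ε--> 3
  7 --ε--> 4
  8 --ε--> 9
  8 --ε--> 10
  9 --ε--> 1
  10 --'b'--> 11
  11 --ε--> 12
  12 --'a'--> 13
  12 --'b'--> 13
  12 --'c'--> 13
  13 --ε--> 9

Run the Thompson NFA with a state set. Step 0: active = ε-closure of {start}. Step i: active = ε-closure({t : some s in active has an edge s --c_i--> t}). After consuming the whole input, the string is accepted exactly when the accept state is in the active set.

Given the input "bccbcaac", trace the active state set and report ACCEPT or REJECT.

Answer: REJECT

Steps:
initial (ε-close {0}): {0,1,2,3,4,8,9,10}
'b' @ 1: {5,6,11,12}
'c' @ 2: {1,3,4,7,9,13}  ✓accept
'c' @ 3: {5,6}
'b' @ 4: {}  — state set empty
rest 'caac' ignored (set empty)
end set {} — state 1 not in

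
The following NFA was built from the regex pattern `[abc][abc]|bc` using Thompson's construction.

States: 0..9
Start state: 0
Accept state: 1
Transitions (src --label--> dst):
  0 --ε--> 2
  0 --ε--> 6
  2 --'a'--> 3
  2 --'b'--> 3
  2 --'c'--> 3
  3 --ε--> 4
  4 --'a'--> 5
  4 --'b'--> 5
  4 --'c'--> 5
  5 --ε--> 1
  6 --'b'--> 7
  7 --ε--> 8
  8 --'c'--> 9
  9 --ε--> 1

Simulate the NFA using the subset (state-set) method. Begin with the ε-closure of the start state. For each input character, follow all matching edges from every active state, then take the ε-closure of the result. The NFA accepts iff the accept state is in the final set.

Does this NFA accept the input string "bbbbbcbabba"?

Answer: REJECT

Steps:
initial (ε-close {0}): {0,2,6}
'b' @ 1: {3,4,7,8}
'b' @ 2: {1,5}  (accept∈set)
'b' @ 3: {}  — state set empty
rest 'bbcbabba' ignored (set empty)
after full input: {}  (accept=1 not in)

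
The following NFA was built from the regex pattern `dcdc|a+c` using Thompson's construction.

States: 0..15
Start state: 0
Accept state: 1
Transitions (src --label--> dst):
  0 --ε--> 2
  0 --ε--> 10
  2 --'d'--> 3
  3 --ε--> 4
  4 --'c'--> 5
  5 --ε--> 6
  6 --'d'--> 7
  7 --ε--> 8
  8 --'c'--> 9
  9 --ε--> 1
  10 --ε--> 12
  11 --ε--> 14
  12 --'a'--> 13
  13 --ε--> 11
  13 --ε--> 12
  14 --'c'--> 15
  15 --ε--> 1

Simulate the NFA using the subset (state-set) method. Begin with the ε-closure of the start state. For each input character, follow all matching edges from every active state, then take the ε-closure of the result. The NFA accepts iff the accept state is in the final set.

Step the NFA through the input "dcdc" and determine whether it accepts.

initial (ε-close {0}): {0,2,10,12}
'd' @ 1: {3,4}
'c' @ 2: {5,6}
'd' @ 3: {7,8}
'c' @ 4: {1,9}  (accept∈set)
after full input: {1,9}  (accept=1 in)

Answer: ACCEPT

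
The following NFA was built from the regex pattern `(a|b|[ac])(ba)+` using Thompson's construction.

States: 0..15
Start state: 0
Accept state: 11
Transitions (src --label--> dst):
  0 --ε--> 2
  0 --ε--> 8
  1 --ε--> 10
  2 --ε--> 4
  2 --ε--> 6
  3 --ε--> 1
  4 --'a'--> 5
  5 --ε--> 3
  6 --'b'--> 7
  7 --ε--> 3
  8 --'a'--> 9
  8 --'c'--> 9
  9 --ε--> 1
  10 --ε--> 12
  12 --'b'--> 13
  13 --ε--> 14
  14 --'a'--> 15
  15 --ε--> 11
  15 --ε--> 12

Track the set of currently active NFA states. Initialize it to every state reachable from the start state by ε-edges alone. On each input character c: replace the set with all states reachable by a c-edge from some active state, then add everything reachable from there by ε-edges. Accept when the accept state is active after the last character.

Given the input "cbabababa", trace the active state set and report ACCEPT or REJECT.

Answer: ACCEPT

Derivation:
initial (ε-close {0}): {0,2,4,6,8}
'c' @ 1: {1,9,10,12}
'b' @ 2: {13,14}
'a' @ 3: {11,12,15}  ✓accept
'b' @ 4: {13,14}
'a' @ 5: {11,12,15}  ✓accept
'b' @ 6: {13,14}
'a' @ 7: {11,12,15}  ✓accept
'b' @ 8: {13,14}
'a' @ 9: {11,12,15}  ✓accept
end set {11,12,15} — state 11 in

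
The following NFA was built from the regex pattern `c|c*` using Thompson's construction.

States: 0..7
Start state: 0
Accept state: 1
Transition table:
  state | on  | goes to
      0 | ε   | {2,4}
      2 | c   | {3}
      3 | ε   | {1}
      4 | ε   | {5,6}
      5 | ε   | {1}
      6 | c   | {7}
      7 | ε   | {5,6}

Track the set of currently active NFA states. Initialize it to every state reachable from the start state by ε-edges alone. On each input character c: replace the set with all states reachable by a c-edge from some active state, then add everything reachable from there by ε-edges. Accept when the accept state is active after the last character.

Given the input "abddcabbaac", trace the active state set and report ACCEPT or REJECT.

S₀ = ε-closure({0}) = {0,1,2,4,5,6}
'a' @ 1: {}  — no active states
rest 'bddcabbaac' ignored (set empty)
after full input: {}  (accept=1 not in)

Answer: REJECT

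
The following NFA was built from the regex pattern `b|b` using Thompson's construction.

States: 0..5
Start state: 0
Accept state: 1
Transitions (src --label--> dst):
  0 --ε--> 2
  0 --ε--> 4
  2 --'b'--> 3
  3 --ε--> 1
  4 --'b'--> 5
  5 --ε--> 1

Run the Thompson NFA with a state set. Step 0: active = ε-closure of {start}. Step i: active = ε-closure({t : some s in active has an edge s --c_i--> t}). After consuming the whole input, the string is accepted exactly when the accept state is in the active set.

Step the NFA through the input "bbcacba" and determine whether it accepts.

Answer: REJECT

Steps:
S₀ = ε-closure({0}) = {0,2,4}
'b' @ 1: {1,3,5}  [accepting]
'b' @ 2: {}  — no active states
rest 'cacba' ignored (set empty)
end set {} — state 1 not in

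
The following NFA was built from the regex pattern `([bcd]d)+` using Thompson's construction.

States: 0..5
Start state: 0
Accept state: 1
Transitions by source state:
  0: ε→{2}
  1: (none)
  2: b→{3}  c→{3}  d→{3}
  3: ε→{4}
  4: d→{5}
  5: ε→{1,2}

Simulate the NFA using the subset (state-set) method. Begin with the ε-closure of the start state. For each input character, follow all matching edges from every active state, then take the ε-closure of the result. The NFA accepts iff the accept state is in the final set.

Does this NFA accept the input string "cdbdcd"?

start: ε-closure({0}) = {0,2}
'c' @ 1: {3,4}
'd' @ 2: {1,2,5}  [accepting]
'b' @ 3: {3,4}
'd' @ 4: {1,2,5}  [accepting]
'c' @ 5: {3,4}
'd' @ 6: {1,2,5}  [accepting]
end set {1,2,5} — state 1 in

Answer: ACCEPT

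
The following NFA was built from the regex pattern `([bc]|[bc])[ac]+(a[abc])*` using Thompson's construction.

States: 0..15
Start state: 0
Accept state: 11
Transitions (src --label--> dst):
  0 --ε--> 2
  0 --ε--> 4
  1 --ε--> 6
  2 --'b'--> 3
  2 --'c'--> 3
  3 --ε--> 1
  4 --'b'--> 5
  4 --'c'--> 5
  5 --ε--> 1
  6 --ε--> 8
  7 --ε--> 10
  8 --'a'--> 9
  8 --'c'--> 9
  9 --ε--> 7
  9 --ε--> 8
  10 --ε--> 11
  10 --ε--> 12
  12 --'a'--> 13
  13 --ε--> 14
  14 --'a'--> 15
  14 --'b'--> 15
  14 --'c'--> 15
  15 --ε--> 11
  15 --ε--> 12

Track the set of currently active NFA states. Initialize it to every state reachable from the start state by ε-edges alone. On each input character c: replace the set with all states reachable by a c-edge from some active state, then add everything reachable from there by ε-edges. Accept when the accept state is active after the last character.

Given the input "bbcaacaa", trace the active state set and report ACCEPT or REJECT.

start: ε-closure({0}) = {0,2,4}
'b' @ 1: {1,3,5,6,8}
'b' @ 2: {}  — no active states
rest 'caacaa' ignored (set empty)
end set {} — state 11 not in

Answer: REJECT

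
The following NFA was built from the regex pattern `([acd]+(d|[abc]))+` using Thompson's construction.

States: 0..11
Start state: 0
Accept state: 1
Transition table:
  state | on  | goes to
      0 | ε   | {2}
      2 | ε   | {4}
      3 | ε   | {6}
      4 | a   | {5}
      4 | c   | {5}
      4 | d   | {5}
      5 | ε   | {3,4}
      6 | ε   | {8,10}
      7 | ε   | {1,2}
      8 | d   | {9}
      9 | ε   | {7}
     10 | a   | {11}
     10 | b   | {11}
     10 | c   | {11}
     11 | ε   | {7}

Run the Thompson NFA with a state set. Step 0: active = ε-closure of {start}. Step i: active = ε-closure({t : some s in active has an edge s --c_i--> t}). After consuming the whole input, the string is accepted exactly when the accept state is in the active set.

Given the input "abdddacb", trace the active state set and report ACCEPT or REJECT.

Answer: ACCEPT

Trace:
S₀ = ε-closure({0}) = {0,2,4}
'a' @ 1: {3,4,5,6,8,10}
'b' @ 2: {1,2,4,7,11}  (accept∈set)
'd' @ 3: {3,4,5,6,8,10}
'd' @ 4: {1,2,3,4,5,6,7,8,9,10}  (accept∈set)
'd' @ 5: {1,2,3,4,5,6,7,8,9,10}  (accept∈set)
'a' @ 6: {1,2,3,4,5,6,7,8,10,11}  (accept∈set)
'c' @ 7: {1,2,3,4,5,6,7,8,10,11}  (accept∈set)
'b' @ 8: {1,2,4,7,11}  (accept∈set)
end set {1,2,4,7,11} — state 1 in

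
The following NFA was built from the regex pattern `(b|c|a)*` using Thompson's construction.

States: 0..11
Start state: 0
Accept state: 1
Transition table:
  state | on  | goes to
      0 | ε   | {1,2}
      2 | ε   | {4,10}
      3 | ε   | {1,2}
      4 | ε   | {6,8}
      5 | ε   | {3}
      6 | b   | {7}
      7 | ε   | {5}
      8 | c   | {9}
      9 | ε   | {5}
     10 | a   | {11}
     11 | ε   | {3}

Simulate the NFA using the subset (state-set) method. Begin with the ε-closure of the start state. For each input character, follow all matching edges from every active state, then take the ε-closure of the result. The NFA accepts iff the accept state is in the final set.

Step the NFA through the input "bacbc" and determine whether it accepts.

Answer: ACCEPT

Derivation:
initial (ε-close {0}): {0,1,2,4,6,8,10}
'b' @ 1: {1,2,3,4,5,6,7,8,10}  [accepting]
'a' @ 2: {1,2,3,4,6,8,10,11}  [accepting]
'c' @ 3: {1,2,3,4,5,6,8,9,10}  [accepting]
'b' @ 4: {1,2,3,4,5,6,7,8,10}  [accepting]
'c' @ 5: {1,2,3,4,5,6,8,9,10}  [accepting]
end set {1,2,3,4,5,6,8,9,10} — state 1 in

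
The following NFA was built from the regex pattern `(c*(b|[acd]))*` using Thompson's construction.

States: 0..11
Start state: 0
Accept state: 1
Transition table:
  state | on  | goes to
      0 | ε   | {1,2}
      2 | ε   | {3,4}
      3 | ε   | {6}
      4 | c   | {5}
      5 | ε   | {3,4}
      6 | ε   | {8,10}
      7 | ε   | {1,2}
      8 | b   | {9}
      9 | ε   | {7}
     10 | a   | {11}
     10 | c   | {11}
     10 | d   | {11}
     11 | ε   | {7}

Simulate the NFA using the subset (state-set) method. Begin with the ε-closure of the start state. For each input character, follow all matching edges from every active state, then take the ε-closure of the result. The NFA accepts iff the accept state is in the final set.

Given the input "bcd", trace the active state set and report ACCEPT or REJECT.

start: ε-closure({0}) = {0,1,2,3,4,6,8,10}
'b' @ 1: {1,2,3,4,6,7,8,9,10}  (accept∈set)
'c' @ 2: {1,2,3,4,5,6,7,8,10,11}  (accept∈set)
'd' @ 3: {1,2,3,4,6,7,8,10,11}  (accept∈set)
after full input: {1,2,3,4,6,7,8,10,11}  (accept=1 in)

Answer: ACCEPT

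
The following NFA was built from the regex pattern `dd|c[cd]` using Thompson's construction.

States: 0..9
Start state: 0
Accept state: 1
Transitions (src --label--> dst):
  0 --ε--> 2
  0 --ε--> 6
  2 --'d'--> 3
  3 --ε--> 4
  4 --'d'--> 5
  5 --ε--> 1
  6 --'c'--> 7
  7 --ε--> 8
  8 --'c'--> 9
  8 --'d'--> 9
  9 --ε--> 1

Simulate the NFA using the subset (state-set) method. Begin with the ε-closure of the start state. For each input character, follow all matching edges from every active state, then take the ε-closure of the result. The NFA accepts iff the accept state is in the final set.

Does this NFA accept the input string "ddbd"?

S₀ = ε-closure({0}) = {0,2,6}
'd' @ 1: {3,4}
'd' @ 2: {1,5}  (accept∈set)
'b' @ 3: {}  — dead — no transitions
rest 'd' ignored (set empty)
after full input: {}  (accept=1 not in)

Answer: REJECT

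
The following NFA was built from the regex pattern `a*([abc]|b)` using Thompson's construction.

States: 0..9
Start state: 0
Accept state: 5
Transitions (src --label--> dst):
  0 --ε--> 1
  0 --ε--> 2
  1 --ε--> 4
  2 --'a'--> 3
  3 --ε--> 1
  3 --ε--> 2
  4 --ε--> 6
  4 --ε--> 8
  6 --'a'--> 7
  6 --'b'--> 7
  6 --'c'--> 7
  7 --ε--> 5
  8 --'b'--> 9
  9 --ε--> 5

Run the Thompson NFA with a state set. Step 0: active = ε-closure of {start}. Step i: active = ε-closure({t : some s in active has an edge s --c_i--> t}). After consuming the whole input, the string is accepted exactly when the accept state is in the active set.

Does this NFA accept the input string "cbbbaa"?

Answer: REJECT

Steps:
start: ε-closure({0}) = {0,1,2,4,6,8}
'c' @ 1: {5,7}  [accepting]
'b' @ 2: {}  — no active states
rest 'bbaa' ignored (set empty)
final: {}; accept 5 not in set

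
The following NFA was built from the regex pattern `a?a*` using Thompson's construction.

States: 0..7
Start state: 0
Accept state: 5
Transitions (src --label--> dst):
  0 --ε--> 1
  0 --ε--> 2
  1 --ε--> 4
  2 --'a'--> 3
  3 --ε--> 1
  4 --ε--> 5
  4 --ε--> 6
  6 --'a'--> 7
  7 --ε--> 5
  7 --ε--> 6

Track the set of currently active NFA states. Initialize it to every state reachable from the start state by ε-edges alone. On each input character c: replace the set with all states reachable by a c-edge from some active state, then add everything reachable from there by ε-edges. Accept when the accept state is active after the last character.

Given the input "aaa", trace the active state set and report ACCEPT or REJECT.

Answer: ACCEPT

Derivation:
start: ε-closure({0}) = {0,1,2,4,5,6}
'a' @ 1: {1,3,4,5,6,7}  [accepting]
'a' @ 2: {5,6,7}  [accepting]
'a' @ 3: {5,6,7}  [accepting]
final: {5,6,7}; accept 5 in set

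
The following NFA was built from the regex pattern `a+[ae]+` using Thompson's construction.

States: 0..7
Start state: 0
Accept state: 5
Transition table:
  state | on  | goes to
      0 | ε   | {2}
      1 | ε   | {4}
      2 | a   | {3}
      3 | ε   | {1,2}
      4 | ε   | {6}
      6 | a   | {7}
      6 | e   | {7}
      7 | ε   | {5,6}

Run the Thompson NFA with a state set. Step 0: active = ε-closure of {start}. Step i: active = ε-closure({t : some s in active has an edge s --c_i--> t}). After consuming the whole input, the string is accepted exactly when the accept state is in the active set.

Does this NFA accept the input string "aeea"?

S₀ = ε-closure({0}) = {0,2}
'a' @ 1: {1,2,3,4,6}
'e' @ 2: {5,6,7}  (accept∈set)
'e' @ 3: {5,6,7}  (accept∈set)
'a' @ 4: {5,6,7}  (accept∈set)
end set {5,6,7} — state 5 in

Answer: ACCEPT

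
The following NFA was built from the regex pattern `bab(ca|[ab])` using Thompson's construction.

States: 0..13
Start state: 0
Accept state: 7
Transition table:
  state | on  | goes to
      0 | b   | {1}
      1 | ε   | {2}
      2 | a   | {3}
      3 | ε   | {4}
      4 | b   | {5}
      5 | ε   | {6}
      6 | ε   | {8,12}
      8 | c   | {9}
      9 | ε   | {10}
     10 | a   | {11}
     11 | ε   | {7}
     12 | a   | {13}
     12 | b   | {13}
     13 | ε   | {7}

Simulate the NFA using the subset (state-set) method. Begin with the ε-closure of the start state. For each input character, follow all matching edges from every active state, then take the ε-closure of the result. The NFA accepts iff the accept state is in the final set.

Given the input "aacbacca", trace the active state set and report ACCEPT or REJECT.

start: ε-closure({0}) = {0}
'a' @ 1: {}  — state set empty
rest 'acbacca' ignored (set empty)
after full input: {}  (accept=7 not in)

Answer: REJECT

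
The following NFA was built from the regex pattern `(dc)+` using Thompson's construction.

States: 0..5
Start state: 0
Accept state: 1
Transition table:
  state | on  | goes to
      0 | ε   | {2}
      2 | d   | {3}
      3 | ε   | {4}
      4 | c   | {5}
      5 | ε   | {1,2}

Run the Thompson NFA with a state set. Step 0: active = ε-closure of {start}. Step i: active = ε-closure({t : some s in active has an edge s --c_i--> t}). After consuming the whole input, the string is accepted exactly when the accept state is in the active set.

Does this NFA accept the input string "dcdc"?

initial (ε-close {0}): {0,2}
'd' @ 1: {3,4}
'c' @ 2: {1,2,5}  (accept∈set)
'd' @ 3: {3,4}
'c' @ 4: {1,2,5}  (accept∈set)
end set {1,2,5} — state 1 in

Answer: ACCEPT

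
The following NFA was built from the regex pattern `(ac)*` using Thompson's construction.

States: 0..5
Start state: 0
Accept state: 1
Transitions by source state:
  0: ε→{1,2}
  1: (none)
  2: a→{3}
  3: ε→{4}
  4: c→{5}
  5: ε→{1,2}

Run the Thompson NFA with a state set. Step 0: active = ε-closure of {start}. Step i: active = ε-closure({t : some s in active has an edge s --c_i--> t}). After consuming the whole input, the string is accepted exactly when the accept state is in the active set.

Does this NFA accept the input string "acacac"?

S₀ = ε-closure({0}) = {0,1,2}
'a' @ 1: {3,4}
'c' @ 2: {1,2,5}  ✓accept
'a' @ 3: {3,4}
'c' @ 4: {1,2,5}  ✓accept
'a' @ 5: {3,4}
'c' @ 6: {1,2,5}  ✓accept
end set {1,2,5} — state 1 in

Answer: ACCEPT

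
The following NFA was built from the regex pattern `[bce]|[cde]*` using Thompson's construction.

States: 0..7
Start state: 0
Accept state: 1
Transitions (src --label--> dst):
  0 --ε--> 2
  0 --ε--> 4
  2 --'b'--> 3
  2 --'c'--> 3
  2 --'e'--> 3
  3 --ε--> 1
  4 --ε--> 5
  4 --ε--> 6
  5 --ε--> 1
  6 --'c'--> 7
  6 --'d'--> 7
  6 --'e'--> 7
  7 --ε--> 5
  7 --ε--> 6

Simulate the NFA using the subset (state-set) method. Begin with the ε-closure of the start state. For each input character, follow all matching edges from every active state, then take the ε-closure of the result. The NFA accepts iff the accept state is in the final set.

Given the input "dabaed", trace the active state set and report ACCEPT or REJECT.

S₀ = ε-closure({0}) = {0,1,2,4,5,6}
'd' @ 1: {1,5,6,7}  ✓accept
'a' @ 2: {}  — dead — no transitions
rest 'baed' ignored (set empty)
after full input: {}  (accept=1 not in)

Answer: REJECT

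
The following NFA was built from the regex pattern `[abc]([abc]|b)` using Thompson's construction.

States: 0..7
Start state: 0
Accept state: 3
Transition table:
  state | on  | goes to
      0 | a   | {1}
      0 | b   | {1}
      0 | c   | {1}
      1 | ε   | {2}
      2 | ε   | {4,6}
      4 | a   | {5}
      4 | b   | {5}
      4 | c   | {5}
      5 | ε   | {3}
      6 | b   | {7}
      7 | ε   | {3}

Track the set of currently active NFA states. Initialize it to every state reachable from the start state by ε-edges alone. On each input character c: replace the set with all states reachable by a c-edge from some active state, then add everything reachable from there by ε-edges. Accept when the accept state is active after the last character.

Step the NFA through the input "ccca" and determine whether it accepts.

Answer: REJECT

Trace:
initial (ε-close {0}): {0}
'c' @ 1: {1,2,4,6}
'c' @ 2: {3,5}  (accept∈set)
'c' @ 3: {}  — state set empty
rest 'a' ignored (set empty)
final: {}; accept 3 not in set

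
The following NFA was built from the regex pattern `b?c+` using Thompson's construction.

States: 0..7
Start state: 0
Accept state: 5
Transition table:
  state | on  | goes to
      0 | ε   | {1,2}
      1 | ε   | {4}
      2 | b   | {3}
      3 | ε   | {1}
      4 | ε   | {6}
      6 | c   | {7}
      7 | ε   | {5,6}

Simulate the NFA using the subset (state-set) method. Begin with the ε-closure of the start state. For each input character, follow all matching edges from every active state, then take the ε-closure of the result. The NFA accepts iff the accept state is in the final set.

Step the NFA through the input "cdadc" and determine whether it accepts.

Answer: REJECT

Derivation:
S₀ = ε-closure({0}) = {0,1,2,4,6}
'c' @ 1: {5,6,7}  ✓accept
'd' @ 2: {}  — state set empty
rest 'adc' ignored (set empty)
after full input: {}  (accept=5 not in)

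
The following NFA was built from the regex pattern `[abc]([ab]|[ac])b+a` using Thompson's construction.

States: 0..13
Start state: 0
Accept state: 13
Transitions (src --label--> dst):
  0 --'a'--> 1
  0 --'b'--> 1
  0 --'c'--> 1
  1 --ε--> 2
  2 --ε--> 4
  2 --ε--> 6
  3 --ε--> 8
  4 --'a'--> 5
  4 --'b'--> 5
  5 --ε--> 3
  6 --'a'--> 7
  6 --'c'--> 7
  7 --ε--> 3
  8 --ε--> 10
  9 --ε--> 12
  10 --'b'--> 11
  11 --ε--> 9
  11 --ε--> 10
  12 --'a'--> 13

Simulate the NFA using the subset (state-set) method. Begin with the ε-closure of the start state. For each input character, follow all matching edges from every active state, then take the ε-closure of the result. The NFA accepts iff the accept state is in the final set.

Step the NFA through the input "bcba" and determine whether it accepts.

S₀ = ε-closure({0}) = {0}
'b' @ 1: {1,2,4,6}
'c' @ 2: {3,7,8,10}
'b' @ 3: {9,10,11,12}
'a' @ 4: {13}  (accept∈set)
end set {13} — state 13 in

Answer: ACCEPT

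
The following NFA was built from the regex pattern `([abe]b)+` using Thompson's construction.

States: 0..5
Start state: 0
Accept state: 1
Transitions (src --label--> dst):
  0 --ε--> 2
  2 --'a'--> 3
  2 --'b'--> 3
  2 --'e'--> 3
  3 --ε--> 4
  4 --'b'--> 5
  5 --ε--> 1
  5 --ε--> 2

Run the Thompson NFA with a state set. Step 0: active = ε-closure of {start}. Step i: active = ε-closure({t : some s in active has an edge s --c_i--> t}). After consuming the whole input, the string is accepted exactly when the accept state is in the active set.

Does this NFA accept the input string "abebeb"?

Answer: ACCEPT

Derivation:
initial (ε-close {0}): {0,2}
'a' @ 1: {3,4}
'b' @ 2: {1,2,5}  (accept∈set)
'e' @ 3: {3,4}
'b' @ 4: {1,2,5}  (accept∈set)
'e' @ 5: {3,4}
'b' @ 6: {1,2,5}  (accept∈set)
end set {1,2,5} — state 1 in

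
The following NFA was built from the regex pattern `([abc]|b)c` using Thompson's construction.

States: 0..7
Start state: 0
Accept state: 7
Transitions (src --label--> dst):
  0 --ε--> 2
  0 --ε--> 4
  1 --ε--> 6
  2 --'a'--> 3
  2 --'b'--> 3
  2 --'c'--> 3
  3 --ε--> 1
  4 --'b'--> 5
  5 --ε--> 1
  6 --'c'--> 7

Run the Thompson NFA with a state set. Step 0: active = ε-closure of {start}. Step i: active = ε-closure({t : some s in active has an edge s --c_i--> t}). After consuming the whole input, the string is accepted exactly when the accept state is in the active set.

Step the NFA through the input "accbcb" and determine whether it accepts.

S₀ = ε-closure({0}) = {0,2,4}
'a' @ 1: {1,3,6}
'c' @ 2: {7}  (accept∈set)
'c' @ 3: {}  — state set empty
rest 'bcb' ignored (set empty)
after full input: {}  (accept=7 not in)

Answer: REJECT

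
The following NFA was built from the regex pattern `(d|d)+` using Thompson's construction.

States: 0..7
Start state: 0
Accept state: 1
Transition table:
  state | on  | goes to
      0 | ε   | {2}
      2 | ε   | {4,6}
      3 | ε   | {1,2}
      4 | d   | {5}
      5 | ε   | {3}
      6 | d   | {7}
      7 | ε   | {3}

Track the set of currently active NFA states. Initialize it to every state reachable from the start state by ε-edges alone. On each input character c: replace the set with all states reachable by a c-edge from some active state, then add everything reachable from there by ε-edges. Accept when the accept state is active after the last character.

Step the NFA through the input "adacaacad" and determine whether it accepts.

initial (ε-close {0}): {0,2,4,6}
'a' @ 1: {}  — dead — no transitions
rest 'dacaacad' ignored (set empty)
end set {} — state 1 not in

Answer: REJECT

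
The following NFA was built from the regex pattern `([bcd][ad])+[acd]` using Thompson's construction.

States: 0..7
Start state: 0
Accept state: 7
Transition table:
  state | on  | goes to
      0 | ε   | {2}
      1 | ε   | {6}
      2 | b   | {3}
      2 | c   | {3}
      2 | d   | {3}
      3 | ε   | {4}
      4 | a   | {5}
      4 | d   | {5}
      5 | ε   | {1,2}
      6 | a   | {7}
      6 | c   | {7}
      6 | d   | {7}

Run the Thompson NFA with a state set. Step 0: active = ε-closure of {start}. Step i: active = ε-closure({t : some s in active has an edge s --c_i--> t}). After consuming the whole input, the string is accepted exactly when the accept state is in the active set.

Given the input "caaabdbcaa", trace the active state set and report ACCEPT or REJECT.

Answer: REJECT

Derivation:
S₀ = ε-closure({0}) = {0,2}
'c' @ 1: {3,4}
'a' @ 2: {1,2,5,6}
'a' @ 3: {7}  ✓accept
'a' @ 4: {}  — dead — no transitions
rest 'bdbcaa' ignored (set empty)
after full input: {}  (accept=7 not in)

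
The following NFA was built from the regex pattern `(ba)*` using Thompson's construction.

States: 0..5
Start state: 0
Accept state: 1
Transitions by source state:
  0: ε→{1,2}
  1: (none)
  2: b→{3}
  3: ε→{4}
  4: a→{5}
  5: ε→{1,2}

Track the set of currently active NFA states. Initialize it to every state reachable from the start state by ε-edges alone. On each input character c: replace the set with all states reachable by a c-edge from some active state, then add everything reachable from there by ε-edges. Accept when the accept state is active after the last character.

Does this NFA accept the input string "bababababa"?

Answer: ACCEPT

Trace:
initial (ε-close {0}): {0,1,2}
'b' @ 1: {3,4}
'a' @ 2: {1,2,5}  (accept∈set)
'b' @ 3: {3,4}
'a' @ 4: {1,2,5}  (accept∈set)
'b' @ 5: {3,4}
'a' @ 6: {1,2,5}  (accept∈set)
'b' @ 7: {3,4}
'a' @ 8: {1,2,5}  (accept∈set)
'b' @ 9: {3,4}
'a' @ 10: {1,2,5}  (accept∈set)
end set {1,2,5} — state 1 in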